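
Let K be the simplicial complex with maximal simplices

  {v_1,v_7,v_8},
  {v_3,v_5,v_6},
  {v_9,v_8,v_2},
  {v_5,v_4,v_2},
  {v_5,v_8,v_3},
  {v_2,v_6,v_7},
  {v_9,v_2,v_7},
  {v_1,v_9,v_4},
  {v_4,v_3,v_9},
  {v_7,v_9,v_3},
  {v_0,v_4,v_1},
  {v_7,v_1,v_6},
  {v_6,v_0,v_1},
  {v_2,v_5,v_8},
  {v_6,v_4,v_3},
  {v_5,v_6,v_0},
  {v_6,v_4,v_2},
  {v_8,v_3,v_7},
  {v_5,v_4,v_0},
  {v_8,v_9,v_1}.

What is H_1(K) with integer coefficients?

H_1 ≅ Z ⊕ Z/2Z.

Fix the vertex order v_0 < v_1 < v_2 < v_3 < v_4 < v_5 < v_6 < v_7 < v_8 < v_9 and write every simplex with vertices in increasing order. Then dim K = 2 and the simplices of K are:

  0-simplices (10): [v_0], [v_1], [v_2], [v_3], [v_4], [v_5], [v_6], [v_7], [v_8], [v_9]
  1-simplices (30): (30 of them)
  2-simplices (20): (20 of them)

giving chain groups C_0 ≅ Z^10, C_1 ≅ Z^30, C_2 ≅ Z^20.

Boundary ∂_1: C_1 → C_0 is given by ∂[p,q] = [q] − [p]. For instance
  ∂[v_3,v_7] = [v_7] − [v_3].
The resulting 10×30 matrix has rank 9, and its Smith normal form has invariant factors (1,1,1,1,1,1,1,1,1).

Boundary ∂_2: C_2 → C_1 acts by ∂[p,q,r] = [q,r] − [p,r] + [p,q]. For instance
  ∂[v_1,v_7,v_8] = [v_7,v_8] − [v_1,v_8] + [v_1,v_7],
  ∂[v_3,v_4,v_9] = [v_4,v_9] − [v_3,v_9] + [v_3,v_4].
This gives a 30×20 integer matrix of rank 20; reducing to Smith normal form yields diagonal entries (1,1,1,1,1,1,1,1,1,1,1,1,1,1,1,1,1,1,1,2).

From H_k ≅ ker(∂_k) / im(∂_{k+1}) we obtain:

  H_1: rank ker ∂_1 − rank ∂_2 = (30 − 9) − 20 = 1, and ∂_2 has invariant factor 2 > 1, so H_1 ≅ Z ⊕ Z/2Z.

(K is a triangulation of the Klein bottle.)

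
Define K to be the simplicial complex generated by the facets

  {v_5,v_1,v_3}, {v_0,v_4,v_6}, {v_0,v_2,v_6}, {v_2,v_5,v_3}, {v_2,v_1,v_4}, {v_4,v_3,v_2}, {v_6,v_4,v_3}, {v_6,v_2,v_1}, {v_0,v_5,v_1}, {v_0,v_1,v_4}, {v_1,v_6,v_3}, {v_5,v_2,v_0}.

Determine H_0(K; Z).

Take the total order v_0 < v_1 < v_2 < v_3 < v_4 < v_5 < v_6 on the vertex set. Then K (dimension 2) consists of the simplices:

  0-simplices (7): [v_0], [v_1], [v_2], [v_3], [v_4], [v_5], [v_6]
  1-simplices (18): (18 of them)
  2-simplices (12): (12 of them)

giving chain groups C_0 ≅ Z^7, C_1 ≅ Z^18, C_2 ≅ Z^12.

∂_1: C_1 → C_0 is given by ∂[p,q] = [q] − [p]. For instance
  ∂[v_3,v_6] = [v_6] − [v_3].
The resulting 7×18 matrix has rank 6, and its Smith normal form has invariant factors (1,1,1,1,1,1).

Boundary ∂_2: C_2 → C_1 maps a triangle to the signed sum of its edges. For instance
  ∂[v_1,v_3,v_5] = [v_3,v_5] − [v_1,v_5] + [v_1,v_3],
  ∂[v_0,v_1,v_5] = [v_1,v_5] − [v_0,v_5] + [v_0,v_1].
As a 18×12 matrix over Z this has rank 12, with invariant factors (1,1,1,1,1,1,1,1,1,1,1,2).

From H_k ≅ ker(∂_k) / im(∂_{k+1}) we obtain:

  H_0: rank C_0 − rank ∂_1 = 7 − 6 = 1, and the invariant factors of ∂_1 are all 1, so H_0 = Z.

(K is a triangulation of the real projective plane RP^2.)

H_0 ≅ Z.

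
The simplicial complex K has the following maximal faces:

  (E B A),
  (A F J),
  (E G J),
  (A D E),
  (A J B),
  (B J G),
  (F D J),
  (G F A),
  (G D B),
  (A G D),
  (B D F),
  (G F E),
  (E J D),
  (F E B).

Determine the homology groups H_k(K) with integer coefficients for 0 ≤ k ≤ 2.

Take the total order A < B < D < E < F < G < J on the vertex set. Then K (dimension 2) consists of the simplices:

  0-simplices (7): A, B, D, E, F, G, J
  1-simplices (21): AB, AD, AE, AF, AG, AJ, BD, BE, BF, BG, BJ, DE, DF, DG, DJ, EF, EG, EJ, FG, FJ, GJ
  2-simplices (14): ABE, ABJ, ADE, ADG, AFG, AFJ, BDF, BDG, BEF, BGJ, DEJ, DFJ, EFG, EGJ

giving chain groups C_0 ≅ Z^7, C_1 ≅ Z^21, C_2 ≅ Z^14.

The boundary map ∂_1: C_1 → C_0 is given by ∂[p,q] = [q] − [p]. For instance
  ∂GJ = J − G.
The resulting 7×21 matrix has rank 6, and its Smith normal form has invariant factors (1,1,1,1,1,1).

∂_2: C_2 → C_1 sends each 2-simplex [p,q,r] to [q,r] − [p,r] + [p,q]. For instance
  ∂EGJ = GJ − EJ + EG,
  ∂BGJ = GJ − BJ + BG.
This gives a 21×14 integer matrix of rank 13; reducing to Smith normal form yields diagonal entries (1,1,1,1,1,1,1,1,1,1,1,1,1).

Now H_k = ker ∂_k / im ∂_{k+1}, so:

  H_0: rank C_0 − rank ∂_1 = 7 − 6 = 1, and the invariant factors of ∂_1 are all 1, so H_0 = Z.
  H_1: rank ker ∂_1 − rank ∂_2 = (21 − 6) − 13 = 2, and the invariant factors of ∂_2 are all 1, so H_1 = Z^2.
  H_2: rank ker ∂_2 − rank ∂_3 = (14 − 13) − 0 = 1, and there is no ∂_3, so H_2 = Z.

H_0 = Z,  H_1 = Z^2,  H_2 = Z.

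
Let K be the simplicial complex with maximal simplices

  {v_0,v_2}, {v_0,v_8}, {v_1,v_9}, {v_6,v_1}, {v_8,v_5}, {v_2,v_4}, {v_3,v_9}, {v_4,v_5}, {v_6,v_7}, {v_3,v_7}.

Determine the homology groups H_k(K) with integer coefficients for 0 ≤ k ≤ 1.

H_0 ≅ Z^2,  H_1 ≅ Z^2.

Order the vertices as v_0 < v_1 < v_2 < v_3 < v_4 < v_5 < v_6 < v_7 < v_8 < v_9. Listing each simplex with vertices in this order, K has dimension 1 with simplices:

  0-simplices (10): [v_0], [v_1], [v_2], [v_3], [v_4], [v_5], [v_6], [v_7], [v_8], [v_9]
  1-simplices (10): [v_0,v_2], [v_0,v_8], [v_1,v_6], [v_1,v_9], [v_2,v_4], [v_3,v_7], [v_3,v_9], [v_4,v_5], [v_5,v_8], [v_6,v_7]

Hence C_0 ≅ Z^10, C_1 ≅ Z^10.

The boundary map ∂_1: C_1 → C_0 is given by ∂[p,q] = [q] − [p]. For instance
  ∂[v_6,v_7] = [v_7] − [v_6].
As a 10×10 matrix over Z this has rank 8, with invariant factors (1,1,1,1,1,1,1,1).

Computing H_k = (kernel of ∂_k) / (image of ∂_{k+1}):

  H_0: rank C_0 − rank ∂_1 = 10 − 8 = 2, and the invariant factors of ∂_1 are all 1, so H_0 = Z^2.
  H_1: rank ker ∂_1 − rank ∂_2 = (10 − 8) − 0 = 2, and there is no ∂_2, so H_1 = Z^2.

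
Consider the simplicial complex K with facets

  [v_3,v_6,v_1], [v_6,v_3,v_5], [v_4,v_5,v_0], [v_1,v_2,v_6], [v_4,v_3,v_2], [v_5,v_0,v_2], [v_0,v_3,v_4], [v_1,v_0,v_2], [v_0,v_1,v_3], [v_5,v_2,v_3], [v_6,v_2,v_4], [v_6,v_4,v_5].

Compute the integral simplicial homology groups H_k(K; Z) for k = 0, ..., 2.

H_0 = Z,  H_1 = Z/2Z,  H_2 = 0.

Take the total order v_0 < v_1 < v_2 < v_3 < v_4 < v_5 < v_6 on the vertex set. Then K (dimension 2) consists of the simplices:

  0-simplices (7): [v_0], [v_1], [v_2], [v_3], [v_4], [v_5], [v_6]
  1-simplices (18): (18 of them)
  2-simplices (12): (12 of them)

giving chain groups C_0 ≅ Z^7, C_1 ≅ Z^18, C_2 ≅ Z^12.

The boundary map ∂_1: C_1 → C_0 maps an edge to its endpoints' difference, ∂[p,q] = q − p. For instance
  ∂[v_3,v_6] = [v_6] − [v_3].
The resulting 7×18 matrix has rank 6, and its Smith normal form has invariant factors (1,1,1,1,1,1).

∂_2: C_2 → C_1 sends each 2-simplex [p,q,r] to [q,r] − [p,r] + [p,q]. For instance
  ∂[v_3,v_5,v_6] = [v_5,v_6] − [v_3,v_6] + [v_3,v_5],
  ∂[v_0,v_1,v_2] = [v_1,v_2] − [v_0,v_2] + [v_0,v_1].
The resulting 18×12 matrix has rank 12, and its Smith normal form has invariant factors (1,1,1,1,1,1,1,1,1,1,1,2).

From H_k ≅ ker(∂_k) / im(∂_{k+1}) we obtain:

  H_0: rank C_0 − rank ∂_1 = 7 − 6 = 1, and the invariant factors of ∂_1 are all 1, so H_0 ≅ Z.
  H_1: rank ker ∂_1 − rank ∂_2 = (18 − 6) − 12 = 0, and ∂_2 has invariant factor 2 > 1, so H_1 ≅ Z/2Z.
  H_2: rank ker ∂_2 − rank ∂_3 = (12 − 12) − 0 = 0, and there is no ∂_3, so H_2 ≅ 0.

(K is a triangulation of the real projective plane RP^2.)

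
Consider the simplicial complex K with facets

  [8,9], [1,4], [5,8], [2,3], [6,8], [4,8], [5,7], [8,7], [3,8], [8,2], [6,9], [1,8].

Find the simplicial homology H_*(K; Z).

Take the total order 1 < 2 < 3 < 4 < 5 < 6 < 7 < 8 < 9 on the vertex set. Then K (dimension 1) consists of the simplices:

  0-simplices (9): [1], [2], [3], [4], [5], [6], [7], [8], [9]
  1-simplices (12): [1,4], [1,8], [2,3], [2,8], [3,8], [4,8], [5,7], [5,8], [6,8], [6,9], [7,8], [8,9]

Hence C_0 ≅ Z^9, C_1 ≅ Z^12.

The boundary map ∂_1: C_1 → C_0 maps an edge to its endpoints' difference, ∂[p,q] = q − p. For instance
  ∂[8,9] = [9] − [8].
The 9×12 boundary matrix has rank 8 and Smith normal form diag(1,1,1,1,1,1,1,1).

Now H_k = ker ∂_k / im ∂_{k+1}, so:

  H_0: rank C_0 − rank ∂_1 = 9 − 8 = 1, and the invariant factors of ∂_1 are all 1, so H_0 ≅ Z.
  H_1: rank ker ∂_1 − rank ∂_2 = (12 − 8) − 0 = 4, and there is no ∂_2, so H_1 ≅ Z^4.

H_0 ≅ Z,  H_1 ≅ Z^4.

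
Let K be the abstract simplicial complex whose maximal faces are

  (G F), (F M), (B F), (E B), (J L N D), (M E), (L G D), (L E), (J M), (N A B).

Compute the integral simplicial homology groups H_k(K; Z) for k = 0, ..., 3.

H_0 = Z,  H_1 = Z^4,  H_2 = 0,  H_3 = 0.

Take the total order A < B < D < E < F < G < J < L < M < N on the vertex set. Then K (dimension 3) consists of the simplices:

  0-simplices (10): A, B, D, E, F, G, J, L, M, N
  1-simplices (18): AB, AN, BE, BF, BN, DG, DJ, DL, DN, EL, EM, FG, FM, GL, JL, JM, JN, LN
  2-simplices (6): ABN, DGL, DJL, DJN, DLN, JLN
  3-simplices (1): DJLN

Hence C_0 ≅ Z^10, C_1 ≅ Z^18, C_2 ≅ Z^6, C_3 ≅ Z^1.

∂_1: C_1 → C_0 is given by ∂[p,q] = [q] − [p]. For instance
  ∂AB = B − A.
As a 10×18 matrix over Z this has rank 9, with invariant factors (1,1,1,1,1,1,1,1,1).

∂_2: C_2 → C_1 maps a triangle to the signed sum of its edges. For instance
  ∂DLN = LN − DN + DL,
  ∂ABN = BN − AN + AB.
The resulting 18×6 matrix has rank 5, and its Smith normal form has invariant factors (1,1,1,1,1).

The boundary map ∂_3: C_3 → C_2 sends each 3-simplex σ to the alternating sum Σ_i (−1)^i (σ with its i-th vertex removed). For instance
  ∂DJLN = JLN − DLN + DJN − DJL.
This gives a 6×1 integer matrix of rank 1; reducing to Smith normal form yields diagonal entries (1).

Computing H_k = (kernel of ∂_k) / (image of ∂_{k+1}):

  H_0: rank C_0 − rank ∂_1 = 10 − 9 = 1, and the invariant factors of ∂_1 are all 1, so H_0 ≅ Z.
  H_1: rank ker ∂_1 − rank ∂_2 = (18 − 9) − 5 = 4, and the invariant factors of ∂_2 are all 1, so H_1 ≅ Z^4.
  H_2: rank ker ∂_2 − rank ∂_3 = (6 − 5) − 1 = 0, and the invariant factors of ∂_3 are all 1, so H_2 ≅ 0.
  H_3: rank ker ∂_3 − rank ∂_4 = (1 − 1) − 0 = 0, and there is no ∂_4, so H_3 ≅ 0.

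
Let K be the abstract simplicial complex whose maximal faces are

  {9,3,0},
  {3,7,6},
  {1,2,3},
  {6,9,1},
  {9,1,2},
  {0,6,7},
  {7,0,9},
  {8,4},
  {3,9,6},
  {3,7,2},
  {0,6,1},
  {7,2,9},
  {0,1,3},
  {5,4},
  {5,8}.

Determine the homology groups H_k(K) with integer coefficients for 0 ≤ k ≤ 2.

We work with the vertex ordering 0 < 1 < 2 < 3 < 4 < 5 < 6 < 7 < 8 < 9. The simplices of K, each written with vertices in increasing order, are:

  0-simplices (10): [0], [1], [2], [3], [4], [5], [6], [7], [8], [9]
  1-simplices (21): [0,1], [0,3], [0,6], [0,7], [0,9], [1,2], [1,3], [1,6], [1,9], [2,3], [2,7], [2,9], [3,6], [3,7], [3,9], [4,5], [4,8], [5,8], [6,7], [6,9], [7,9]
  2-simplices (12): [0,1,3], [0,1,6], [0,3,9], [0,6,7], [0,7,9], [1,2,3], [1,2,9], [1,6,9], [2,3,7], [2,7,9], [3,6,7], [3,6,9]

giving chain groups C_0 ≅ Z^10, C_1 ≅ Z^21, C_2 ≅ Z^12.

∂_1: C_1 → C_0 is given by ∂[p,q] = [q] − [p]. For instance
  ∂[6,9] = [9] − [6].
This gives a 10×21 integer matrix of rank 8; reducing to Smith normal form yields diagonal entries (1,1,1,1,1,1,1,1).

The boundary map ∂_2: C_2 → C_1 acts by ∂[p,q,r] = [q,r] − [p,r] + [p,q]. For instance
  ∂[0,7,9] = [7,9] − [0,9] + [0,7],
  ∂[1,2,9] = [2,9] − [1,9] + [1,2].
The 21×12 boundary matrix has rank 12 and Smith normal form diag(1,1,1,1,1,1,1,1,1,1,1,2).

Computing H_k = (kernel of ∂_k) / (image of ∂_{k+1}):

  H_0: rank C_0 − rank ∂_1 = 10 − 8 = 2, and the invariant factors of ∂_1 are all 1, so H_0 = Z^2.
  H_1: rank ker ∂_1 − rank ∂_2 = (21 − 8) − 12 = 1, and ∂_2 has invariant factor 2 > 1, so H_1 = Z ⊕ Z/2.
  H_2: rank ker ∂_2 − rank ∂_3 = (12 − 12) − 0 = 0, and there is no ∂_3, so H_2 = 0.

H_0 ≅ Z^2,  H_1 ≅ Z ⊕ Z/2,  H_2 = 0.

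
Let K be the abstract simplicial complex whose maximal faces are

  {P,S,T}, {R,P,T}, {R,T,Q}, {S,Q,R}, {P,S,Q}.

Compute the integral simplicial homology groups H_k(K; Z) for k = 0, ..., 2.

H_0 ≅ Z,  H_1 ≅ Z,  H_2 = 0.

K has 5 vertices, 10 edges, 5 triangles.
rank ∂_0 = 0, rank ∂_1 = 4 ⇒ b_0 = 5 − 0 − 4 = 1; all invariant factors of ∂_1 are 1 so no torsion. So H_0 = Z.
rank ∂_1 = 4, rank ∂_2 = 5 ⇒ b_1 = 10 − 4 − 5 = 1; all invariant factors of ∂_2 are 1 so no torsion. So H_1 = Z.
rank ∂_2 = 5, rank ∂_3 = 0 ⇒ b_2 = 5 − 5 − 0 = 0. So H_2 = 0.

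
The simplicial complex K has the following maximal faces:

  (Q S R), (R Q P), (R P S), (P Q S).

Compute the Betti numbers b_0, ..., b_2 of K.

b_0 = 1, b_1 = 0, b_2 = 1.

Take the total order P < Q < R < S on the vertex set. Then K (dimension 2) consists of the simplices:

  0-simplices (4): P, Q, R, S
  1-simplices (6): PQ, PR, PS, QR, QS, RS
  2-simplices (4): PQR, PQS, PRS, QRS

giving chain groups C_0 ≅ Z^4, C_1 ≅ Z^6, C_2 ≅ Z^4.

Boundary ∂_1: C_1 → C_0 sends each edge [p,q] (with p < q) to q − p. For instance
  ∂RS = S − R.
The resulting 4×6 matrix has rank 3, and its Smith normal form has invariant factors (1,1,1).

∂_2: C_2 → C_1 sends each 2-simplex [p,q,r] to [q,r] − [p,r] + [p,q]. For instance
  ∂QRS = RS − QS + QR,
  ∂PRS = RS − PS + PR.
The resulting 6×4 matrix has rank 3, and its Smith normal form has invariant factors (1,1,1).

From H_k ≅ ker(∂_k) / im(∂_{k+1}) we obtain:

  H_0: rank C_0 − rank ∂_1 = 4 − 3 = 1, and the invariant factors of ∂_1 are all 1, so H_0 ≅ Z.
  H_1: rank ker ∂_1 − rank ∂_2 = (6 − 3) − 3 = 0, and the invariant factors of ∂_2 are all 1, so H_1 ≅ 0.
  H_2: rank ker ∂_2 − rank ∂_3 = (4 − 3) − 0 = 1, and there is no ∂_3, so H_2 ≅ Z.

Hence the Betti numbers are b_0 = 1, b_1 = 0, b_2 = 1.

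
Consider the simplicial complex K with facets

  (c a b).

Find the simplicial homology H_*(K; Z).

H_0 = Z,  H_1 = 0,  H_2 = 0.

Fix the vertex order a < b < c and write every simplex with vertices in increasing order. Then dim K = 2 and the simplices of K are:

  0-simplices (3): a, b, c
  1-simplices (3): ab, ac, bc
  2-simplices (1): abc

Hence C_0 ≅ Z^3, C_1 ≅ Z^3, C_2 ≅ Z^1.

Boundary ∂_1: C_1 → C_0 maps an edge to its endpoints' difference, ∂[p,q] = q − p.
This gives a 3×3 integer matrix of rank 2; reducing to Smith normal form yields diagonal entries (1,1).

Boundary ∂_2: C_2 → C_1 maps a triangle to the signed sum of its edges. For instance
  ∂abc = bc − ac + ab.
The resulting 3×1 matrix has rank 1, and its Smith normal form has invariant factors (1).

Reading off H_k = ker ∂_k / im ∂_{k+1}:

  H_0: rank C_0 − rank ∂_1 = 3 − 2 = 1, and the invariant factors of ∂_1 are all 1, so H_0 ≅ Z.
  H_1: rank ker ∂_1 − rank ∂_2 = (3 − 2) − 1 = 0, and the invariant factors of ∂_2 are all 1, so H_1 ≅ 0.
  H_2: rank ker ∂_2 − rank ∂_3 = (1 − 1) − 0 = 0, and there is no ∂_3, so H_2 ≅ 0.

As a check, the Euler characteristic is 3 − 3 + 1 = 1, which agrees with 1 − 0 + 0 = 1.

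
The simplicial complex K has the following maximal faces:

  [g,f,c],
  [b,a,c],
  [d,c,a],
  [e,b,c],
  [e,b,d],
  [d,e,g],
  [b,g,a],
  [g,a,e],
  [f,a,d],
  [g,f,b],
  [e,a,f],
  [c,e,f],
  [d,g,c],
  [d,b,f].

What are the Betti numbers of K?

K has 7 vertices, 21 edges, 14 triangles.
rank ∂_0 = 0, rank ∂_1 = 6 ⇒ b_0 = 7 − 0 − 6 = 1; all invariant factors of ∂_1 are 1 so no torsion. So H_0 = Z.
rank ∂_1 = 6, rank ∂_2 = 13 ⇒ b_1 = 21 − 6 − 13 = 2; all invariant factors of ∂_2 are 1 so no torsion. So H_1 = Z^2.
rank ∂_2 = 13, rank ∂_3 = 0 ⇒ b_2 = 14 − 13 − 0 = 1. So H_2 = Z.

b_0 = 1, b_1 = 2, b_2 = 1.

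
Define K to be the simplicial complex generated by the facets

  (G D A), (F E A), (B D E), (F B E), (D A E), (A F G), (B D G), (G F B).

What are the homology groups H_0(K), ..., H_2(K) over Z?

H_0 = Z,  H_1 = 0,  H_2 = Z.

Take the total order A < B < D < E < F < G on the vertex set. Then K (dimension 2) consists of the simplices:

  0-simplices (6): A, B, D, E, F, G
  1-simplices (12): AD, AE, AF, AG, BD, BE, BF, BG, DE, DG, EF, FG
  2-simplices (8): ADE, ADG, AEF, AFG, BDE, BDG, BEF, BFG

giving chain groups C_0 ≅ Z^6, C_1 ≅ Z^12, C_2 ≅ Z^8.

∂_1: C_1 → C_0 is given by ∂[p,q] = [q] − [p].
The resulting 6×12 matrix has rank 5, and its Smith normal form has invariant factors (1,1,1,1,1).

The boundary map ∂_2: C_2 → C_1 acts by ∂[p,q,r] = [q,r] − [p,r] + [p,q]. For instance
  ∂BFG = FG − BG + BF,
  ∂AEF = EF − AF + AE.
As a 12×8 matrix over Z this has rank 7, with invariant factors (1,1,1,1,1,1,1).

Reading off H_k = ker ∂_k / im ∂_{k+1}:

  H_0: rank C_0 − rank ∂_1 = 6 − 5 = 1, and the invariant factors of ∂_1 are all 1, so H_0 = Z.
  H_1: rank ker ∂_1 − rank ∂_2 = (12 − 5) − 7 = 0, and the invariant factors of ∂_2 are all 1, so H_1 = 0.
  H_2: rank ker ∂_2 − rank ∂_3 = (8 − 7) − 0 = 1, and there is no ∂_3, so H_2 = Z.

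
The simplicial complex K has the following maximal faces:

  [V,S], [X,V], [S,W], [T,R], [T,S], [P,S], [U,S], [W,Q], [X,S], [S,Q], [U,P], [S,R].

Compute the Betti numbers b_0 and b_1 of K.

b_0 = 1, b_1 = 4.

Order the vertices as P < Q < R < S < T < U < V < W < X. Listing each simplex with vertices in this order, K has dimension 1 with simplices:

  0-simplices (9): P, Q, R, S, T, U, V, W, X
  1-simplices (12): PS, PU, QS, QW, RS, RT, ST, SU, SV, SW, SX, VX

so the chain groups are C_0 ≅ Z^9, C_1 ≅ Z^12.

Boundary ∂_1: C_1 → C_0 is given by ∂[p,q] = [q] − [p]. For instance
  ∂PU = U − P.
As a 9×12 matrix over Z this has rank 8, with invariant factors (1,1,1,1,1,1,1,1).

Now H_k = ker ∂_k / im ∂_{k+1}, so:

  H_0: rank C_0 − rank ∂_1 = 9 − 8 = 1, and the invariant factors of ∂_1 are all 1, so H_0 = Z.
  H_1: rank ker ∂_1 − rank ∂_2 = (12 − 8) − 0 = 4, and there is no ∂_2, so H_1 = Z^4.

Hence the Betti numbers are b_0 = 1, b_1 = 4.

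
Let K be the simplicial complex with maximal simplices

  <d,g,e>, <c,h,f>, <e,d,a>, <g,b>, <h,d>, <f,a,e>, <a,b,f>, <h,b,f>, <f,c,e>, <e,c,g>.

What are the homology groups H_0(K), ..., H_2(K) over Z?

H_0 = Z,  H_1 = Z^2,  H_2 = 0.

We work with the vertex ordering a < b < c < d < e < f < g < h. The simplices of K, each written with vertices in increasing order, are:

  0-simplices (8): a, b, c, d, e, f, g, h
  1-simplices (17): ab, ad, ae, af, bf, bg, bh, ce, cf, cg, ch, de, dg, dh, ef, eg, fh
  2-simplices (8): abf, ade, aef, bfh, cef, ceg, cfh, deg

Hence C_0 ≅ Z^8, C_1 ≅ Z^17, C_2 ≅ Z^8.

∂_1: C_1 → C_0 is given by ∂[p,q] = [q] − [p]. For instance
  ∂de = e − d.
This gives a 8×17 integer matrix of rank 7; reducing to Smith normal form yields diagonal entries (1,1,1,1,1,1,1).

Boundary ∂_2: C_2 → C_1 sends each 2-simplex [p,q,r] to [q,r] − [p,r] + [p,q]. For instance
  ∂ade = de − ae + ad,
  ∂abf = bf − af + ab.
This gives a 17×8 integer matrix of rank 8; reducing to Smith normal form yields diagonal entries (1,1,1,1,1,1,1,1).

From H_k ≅ ker(∂_k) / im(∂_{k+1}) we obtain:

  H_0: rank C_0 − rank ∂_1 = 8 − 7 = 1, and the invariant factors of ∂_1 are all 1, so H_0 ≅ Z.
  H_1: rank ker ∂_1 − rank ∂_2 = (17 − 7) − 8 = 2, and the invariant factors of ∂_2 are all 1, so H_1 ≅ Z^2.
  H_2: rank ker ∂_2 − rank ∂_3 = (8 − 8) − 0 = 0, and there is no ∂_3, so H_2 ≅ 0.

As a check, the Euler characteristic is 8 − 17 + 8 = -1, which agrees with 1 − 2 + 0 = -1.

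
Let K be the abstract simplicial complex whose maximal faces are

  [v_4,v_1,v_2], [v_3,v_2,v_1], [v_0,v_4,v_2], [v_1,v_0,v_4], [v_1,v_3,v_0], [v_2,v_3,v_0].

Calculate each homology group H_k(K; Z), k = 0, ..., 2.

K has 5 vertices, 9 edges, 6 triangles.
rank ∂_0 = 0, rank ∂_1 = 4 ⇒ b_0 = 5 − 0 − 4 = 1; all invariant factors of ∂_1 are 1 so no torsion. So H_0 ≅ Z.
rank ∂_1 = 4, rank ∂_2 = 5 ⇒ b_1 = 9 − 4 − 5 = 0; all invariant factors of ∂_2 are 1 so no torsion. So H_1 ≅ 0.
rank ∂_2 = 5, rank ∂_3 = 0 ⇒ b_2 = 6 − 5 − 0 = 1. So H_2 ≅ Z.

H_0 = Z,  H_1 = 0,  H_2 = Z.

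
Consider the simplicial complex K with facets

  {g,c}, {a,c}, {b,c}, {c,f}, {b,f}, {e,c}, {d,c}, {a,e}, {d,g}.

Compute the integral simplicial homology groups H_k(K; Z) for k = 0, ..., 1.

Order the vertices as a < b < c < d < e < f < g. Listing each simplex with vertices in this order, K has dimension 1 with simplices:

  0-simplices (7): a, b, c, d, e, f, g
  1-simplices (9): ac, ae, bc, bf, cd, ce, cf, cg, dg

so the chain groups are C_0 ≅ Z^7, C_1 ≅ Z^9.

Boundary ∂_1: C_1 → C_0 is given by ∂[p,q] = [q] − [p]. For instance
  ∂bf = f − b.
The 7×9 boundary matrix has rank 6 and Smith normal form diag(1,1,1,1,1,1).

From H_k ≅ ker(∂_k) / im(∂_{k+1}) we obtain:

  H_0: rank C_0 − rank ∂_1 = 7 − 6 = 1, and the invariant factors of ∂_1 are all 1, so H_0 = Z.
  H_1: rank ker ∂_1 − rank ∂_2 = (9 − 6) − 0 = 3, and there is no ∂_2, so H_1 = Z^3.

As a check, the Euler characteristic is 7 − 9 = -2, which agrees with 1 − 3 = -2.
(K is a triangulation of a wedge of 3 circles.)

H_0 = Z,  H_1 = Z^3.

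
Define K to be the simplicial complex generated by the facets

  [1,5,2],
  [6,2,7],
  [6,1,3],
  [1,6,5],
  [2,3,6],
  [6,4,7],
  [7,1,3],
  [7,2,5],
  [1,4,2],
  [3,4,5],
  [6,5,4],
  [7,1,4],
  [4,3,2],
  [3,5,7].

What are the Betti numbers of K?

b_0 = 1, b_1 = 2, b_2 = 1.

Take the total order 1 < 2 < 3 < 4 < 5 < 6 < 7 on the vertex set. Then K (dimension 2) consists of the simplices:

  0-simplices (7): [1], [2], [3], [4], [5], [6], [7]
  1-simplices (21): [1,2], [1,3], [1,4], [1,5], [1,6], [1,7], [2,3], [2,4], [2,5], [2,6], [2,7], [3,4], [3,5], [3,6], [3,7], [4,5], [4,6], [4,7], [5,6], [5,7], [6,7]
  2-simplices (14): [1,2,4], [1,2,5], [1,3,6], [1,3,7], [1,4,7], [1,5,6], [2,3,4], [2,3,6], [2,5,7], [2,6,7], [3,4,5], [3,5,7], [4,5,6], [4,6,7]

Hence C_0 ≅ Z^7, C_1 ≅ Z^21, C_2 ≅ Z^14.

Boundary ∂_1: C_1 → C_0 is given by ∂[p,q] = [q] − [p]. For instance
  ∂[1,5] = [5] − [1].
The 7×21 boundary matrix has rank 6 and Smith normal form diag(1,1,1,1,1,1).

The boundary map ∂_2: C_2 → C_1 acts by ∂[p,q,r] = [q,r] − [p,r] + [p,q]. For instance
  ∂[2,3,6] = [3,6] − [2,6] + [2,3],
  ∂[3,4,5] = [4,5] − [3,5] + [3,4].
The resulting 21×14 matrix has rank 13, and its Smith normal form has invariant factors (1,1,1,1,1,1,1,1,1,1,1,1,1).

Computing H_k = (kernel of ∂_k) / (image of ∂_{k+1}):

  H_0: rank C_0 − rank ∂_1 = 7 − 6 = 1, and the invariant factors of ∂_1 are all 1, so H_0 = Z.
  H_1: rank ker ∂_1 − rank ∂_2 = (21 − 6) − 13 = 2, and the invariant factors of ∂_2 are all 1, so H_1 = Z^2.
  H_2: rank ker ∂_2 − rank ∂_3 = (14 − 13) − 0 = 1, and there is no ∂_3, so H_2 = Z.

(K is a triangulation of the torus T^2.)

Hence the Betti numbers are b_0 = 1, b_1 = 2, b_2 = 1.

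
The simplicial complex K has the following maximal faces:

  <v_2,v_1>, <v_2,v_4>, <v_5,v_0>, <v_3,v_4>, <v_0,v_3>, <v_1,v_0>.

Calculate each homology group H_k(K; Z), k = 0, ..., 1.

H_0 = Z,  H_1 = Z.

We work with the vertex ordering v_0 < v_1 < v_2 < v_3 < v_4 < v_5. The simplices of K, each written with vertices in increasing order, are:

  0-simplices (6): [v_0], [v_1], [v_2], [v_3], [v_4], [v_5]
  1-simplices (6): [v_0,v_1], [v_0,v_3], [v_0,v_5], [v_1,v_2], [v_2,v_4], [v_3,v_4]

giving chain groups C_0 ≅ Z^6, C_1 ≅ Z^6.

∂_1: C_1 → C_0 maps an edge to its endpoints' difference, ∂[p,q] = q − p.
The 6×6 boundary matrix has rank 5 and Smith normal form diag(1,1,1,1,1).

From H_k ≅ ker(∂_k) / im(∂_{k+1}) we obtain:

  H_0: rank C_0 − rank ∂_1 = 6 − 5 = 1, and the invariant factors of ∂_1 are all 1, so H_0 = Z.
  H_1: rank ker ∂_1 − rank ∂_2 = (6 − 5) − 0 = 1, and there is no ∂_2, so H_1 = Z.

As a check, the Euler characteristic is 6 − 6 = 0, which agrees with 1 − 1 = 0.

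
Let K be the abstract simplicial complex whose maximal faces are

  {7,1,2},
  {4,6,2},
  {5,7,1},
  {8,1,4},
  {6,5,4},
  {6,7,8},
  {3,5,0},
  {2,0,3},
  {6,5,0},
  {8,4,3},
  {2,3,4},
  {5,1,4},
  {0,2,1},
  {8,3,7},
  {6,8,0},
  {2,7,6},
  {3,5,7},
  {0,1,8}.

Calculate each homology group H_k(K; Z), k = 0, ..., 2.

H_0 = Z,  H_1 = Z^2,  H_2 = Z.

Fix the vertex order 0 < 1 < 2 < 3 < 4 < 5 < 6 < 7 < 8 and write every simplex with vertices in increasing order. Then dim K = 2 and the simplices of K are:

  0-simplices (9): [0], [1], [2], [3], [4], [5], [6], [7], [8]
  1-simplices (27): (27 of them)
  2-simplices (18): [0,1,2], [0,1,8], [0,2,3], [0,3,5], [0,5,6], [0,6,8], [1,2,7], [1,4,5], [1,4,8], [1,5,7], [2,3,4], [2,4,6], [2,6,7], [3,4,8], [3,5,7], [3,7,8], [4,5,6], [6,7,8]

Hence C_0 ≅ Z^9, C_1 ≅ Z^27, C_2 ≅ Z^18.

Boundary ∂_1: C_1 → C_0 is given by ∂[p,q] = [q] − [p]. For instance
  ∂[4,5] = [5] − [4].
As a 9×27 matrix over Z this has rank 8, with invariant factors (1,1,1,1,1,1,1,1).

∂_2: C_2 → C_1 maps a triangle to the signed sum of its edges. For instance
  ∂[0,1,2] = [1,2] − [0,2] + [0,1],
  ∂[1,4,5] = [4,5] − [1,5] + [1,4].
As a 27×18 matrix over Z this has rank 17, with invariant factors (1,1,1,1,1,1,1,1,1,1,1,1,1,1,1,1,1).

From H_k ≅ ker(∂_k) / im(∂_{k+1}) we obtain:

  H_0: rank C_0 − rank ∂_1 = 9 − 8 = 1, and the invariant factors of ∂_1 are all 1, so H_0 = Z.
  H_1: rank ker ∂_1 − rank ∂_2 = (27 − 8) − 17 = 2, and the invariant factors of ∂_2 are all 1, so H_1 = Z^2.
  H_2: rank ker ∂_2 − rank ∂_3 = (18 − 17) − 0 = 1, and there is no ∂_3, so H_2 = Z.

(K is a triangulation of the torus T^2.)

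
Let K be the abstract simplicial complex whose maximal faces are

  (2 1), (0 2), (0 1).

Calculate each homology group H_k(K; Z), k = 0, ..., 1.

Fix the vertex order 0 < 1 < 2 and write every simplex with vertices in increasing order. Then dim K = 1 and the simplices of K are:

  0-simplices (3): [0], [1], [2]
  1-simplices (3): [0,1], [0,2], [1,2]

so the chain groups are C_0 ≅ Z^3, C_1 ≅ Z^3.

∂_1: C_1 → C_0 sends each edge [p,q] (with p < q) to q − p.
The resulting 3×3 matrix has rank 2, and its Smith normal form has invariant factors (1,1).

Computing H_k = (kernel of ∂_k) / (image of ∂_{k+1}):

  H_0: rank C_0 − rank ∂_1 = 3 − 2 = 1, and the invariant factors of ∂_1 are all 1, so H_0 = Z.
  H_1: rank ker ∂_1 − rank ∂_2 = (3 − 2) − 0 = 1, and there is no ∂_2, so H_1 = Z.

(K is a triangulation of the circle S^1.)

H_0 = Z,  H_1 = Z.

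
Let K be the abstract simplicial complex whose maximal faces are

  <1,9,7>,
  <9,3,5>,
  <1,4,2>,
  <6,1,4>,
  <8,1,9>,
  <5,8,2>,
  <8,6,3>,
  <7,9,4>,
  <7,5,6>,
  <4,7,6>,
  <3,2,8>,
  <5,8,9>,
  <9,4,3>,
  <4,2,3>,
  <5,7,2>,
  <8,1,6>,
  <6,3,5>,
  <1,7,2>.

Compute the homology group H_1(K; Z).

Fix the vertex order 1 < 2 < 3 < 4 < 5 < 6 < 7 < 8 < 9 and write every simplex with vertices in increasing order. Then dim K = 2 and the simplices of K are:

  0-simplices (9): [1], [2], [3], [4], [5], [6], [7], [8], [9]
  1-simplices (27): (27 of them)
  2-simplices (18): [1,2,4], [1,2,7], [1,4,6], [1,6,8], [1,7,9], [1,8,9], [2,3,4], [2,3,8], [2,5,7], [2,5,8], [3,4,9], [3,5,6], [3,5,9], [3,6,8], [4,6,7], [4,7,9], [5,6,7], [5,8,9]

giving chain groups C_0 ≅ Z^9, C_1 ≅ Z^27, C_2 ≅ Z^18.

Boundary ∂_1: C_1 → C_0 sends each edge [p,q] (with p < q) to q − p. For instance
  ∂[6,7] = [7] − [6].
The 9×27 boundary matrix has rank 8 and Smith normal form diag(1,1,1,1,1,1,1,1).

Boundary ∂_2: C_2 → C_1 maps a triangle to the signed sum of its edges. For instance
  ∂[3,5,9] = [5,9] − [3,9] + [3,5],
  ∂[1,6,8] = [6,8] − [1,8] + [1,6].
As a 27×18 matrix over Z this has rank 18, with invariant factors (1,1,1,1,1,1,1,1,1,1,1,1,1,1,1,1,1,2).

Now H_k = ker ∂_k / im ∂_{k+1}, so:

  H_1: rank ker ∂_1 − rank ∂_2 = (27 − 8) − 18 = 1, and ∂_2 has invariant factor 2 > 1, so H_1 ≅ Z × Z/2.

(K is a triangulation of the Klein bottle.)

H_1 ≅ Z × Z/2.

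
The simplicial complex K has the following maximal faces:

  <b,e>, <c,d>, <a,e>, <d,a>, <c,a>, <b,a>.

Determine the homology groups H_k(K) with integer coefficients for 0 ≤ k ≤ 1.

Order the vertices as a < b < c < d < e. Listing each simplex with vertices in this order, K has dimension 1 with simplices:

  0-simplices (5): a, b, c, d, e
  1-simplices (6): ab, ac, ad, ae, be, cd

giving chain groups C_0 ≅ Z^5, C_1 ≅ Z^6.

The boundary map ∂_1: C_1 → C_0 maps an edge to its endpoints' difference, ∂[p,q] = q − p. For instance
  ∂ac = c − a.
This gives a 5×6 integer matrix of rank 4; reducing to Smith normal form yields diagonal entries (1,1,1,1).

Now H_k = ker ∂_k / im ∂_{k+1}, so:

  H_0: rank C_0 − rank ∂_1 = 5 − 4 = 1, and the invariant factors of ∂_1 are all 1, so H_0 = Z.
  H_1: rank ker ∂_1 − rank ∂_2 = (6 − 4) − 0 = 2, and there is no ∂_2, so H_1 = Z^2.

H_0 ≅ Z,  H_1 ≅ Z^2.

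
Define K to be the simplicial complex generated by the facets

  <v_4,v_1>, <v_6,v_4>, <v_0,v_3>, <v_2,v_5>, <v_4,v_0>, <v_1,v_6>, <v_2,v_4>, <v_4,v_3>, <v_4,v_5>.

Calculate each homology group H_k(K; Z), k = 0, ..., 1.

H_0 = Z,  H_1 = Z^3.

K has 7 vertices, 9 edges.
rank ∂_0 = 0, rank ∂_1 = 6 ⇒ b_0 = 7 − 0 − 6 = 1; all invariant factors of ∂_1 are 1 so no torsion. So H_0 ≅ Z.
rank ∂_1 = 6, rank ∂_2 = 0 ⇒ b_1 = 9 − 6 − 0 = 3. So H_1 ≅ Z^3.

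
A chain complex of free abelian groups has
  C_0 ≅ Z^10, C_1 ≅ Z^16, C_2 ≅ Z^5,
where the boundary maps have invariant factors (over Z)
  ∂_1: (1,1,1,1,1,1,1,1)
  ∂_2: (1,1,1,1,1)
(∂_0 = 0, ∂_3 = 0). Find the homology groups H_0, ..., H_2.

H_0 ≅ Z^2,  H_1 ≅ Z^3,  H_2 = 0.

H_0: b_0 = 10 − 0 − 8 = 2; torsion from ∂_1 factors > 1: none. So H_0 ≅ Z^2.
H_1: b_1 = 16 − 8 − 5 = 3; torsion from ∂_2 factors > 1: none. So H_1 ≅ Z^3.
H_2: b_2 = 5 − 5 − 0 = 0; torsion from ∂_3 factors > 1: none. So H_2 ≅ 0.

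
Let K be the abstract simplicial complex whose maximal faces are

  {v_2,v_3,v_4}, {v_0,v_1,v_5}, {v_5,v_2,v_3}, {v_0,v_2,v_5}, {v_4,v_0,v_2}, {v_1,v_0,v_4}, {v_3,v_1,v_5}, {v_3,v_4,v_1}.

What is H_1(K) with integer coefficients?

H_1 = 0.

Take the total order v_0 < v_1 < v_2 < v_3 < v_4 < v_5 on the vertex set. Then K (dimension 2) consists of the simplices:

  0-simplices (6): [v_0], [v_1], [v_2], [v_3], [v_4], [v_5]
  1-simplices (12): [v_0,v_1], [v_0,v_2], [v_0,v_4], [v_0,v_5], [v_1,v_3], [v_1,v_4], [v_1,v_5], [v_2,v_3], [v_2,v_4], [v_2,v_5], [v_3,v_4], [v_3,v_5]
  2-simplices (8): [v_0,v_1,v_4], [v_0,v_1,v_5], [v_0,v_2,v_4], [v_0,v_2,v_5], [v_1,v_3,v_4], [v_1,v_3,v_5], [v_2,v_3,v_4], [v_2,v_3,v_5]

so the chain groups are C_0 ≅ Z^6, C_1 ≅ Z^12, C_2 ≅ Z^8.

Boundary ∂_1: C_1 → C_0 sends each edge [p,q] (with p < q) to q − p.
The resulting 6×12 matrix has rank 5, and its Smith normal form has invariant factors (1,1,1,1,1).

Boundary ∂_2: C_2 → C_1 sends each 2-simplex [p,q,r] to [q,r] − [p,r] + [p,q]. For instance
  ∂[v_0,v_2,v_5] = [v_2,v_5] − [v_0,v_5] + [v_0,v_2],
  ∂[v_1,v_3,v_5] = [v_3,v_5] − [v_1,v_5] + [v_1,v_3].
As a 12×8 matrix over Z this has rank 7, with invariant factors (1,1,1,1,1,1,1).

Computing H_k = (kernel of ∂_k) / (image of ∂_{k+1}):

  H_1: rank ker ∂_1 − rank ∂_2 = (12 − 5) − 7 = 0, and the invariant factors of ∂_2 are all 1, so H_1 = 0.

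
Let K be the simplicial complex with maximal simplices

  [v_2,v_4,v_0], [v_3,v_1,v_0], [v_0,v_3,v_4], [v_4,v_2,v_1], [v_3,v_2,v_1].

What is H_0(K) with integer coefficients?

H_0 = Z.

We work with the vertex ordering v_0 < v_1 < v_2 < v_3 < v_4. The simplices of K, each written with vertices in increasing order, are:

  0-simplices (5): [v_0], [v_1], [v_2], [v_3], [v_4]
  1-simplices (10): [v_0,v_1], [v_0,v_2], [v_0,v_3], [v_0,v_4], [v_1,v_2], [v_1,v_3], [v_1,v_4], [v_2,v_3], [v_2,v_4], [v_3,v_4]
  2-simplices (5): [v_0,v_1,v_3], [v_0,v_2,v_4], [v_0,v_3,v_4], [v_1,v_2,v_3], [v_1,v_2,v_4]

so the chain groups are C_0 ≅ Z^5, C_1 ≅ Z^10, C_2 ≅ Z^5.

Boundary ∂_1: C_1 → C_0 sends each edge [p,q] (with p < q) to q − p. For instance
  ∂[v_1,v_4] = [v_4] − [v_1].
As a 5×10 matrix over Z this has rank 4, with invariant factors (1,1,1,1).

∂_2: C_2 → C_1 sends each 2-simplex [p,q,r] to [q,r] − [p,r] + [p,q]. For instance
  ∂[v_0,v_3,v_4] = [v_3,v_4] − [v_0,v_4] + [v_0,v_3],
  ∂[v_1,v_2,v_3] = [v_2,v_3] − [v_1,v_3] + [v_1,v_2].
The resulting 10×5 matrix has rank 5, and its Smith normal form has invariant factors (1,1,1,1,1).

From H_k ≅ ker(∂_k) / im(∂_{k+1}) we obtain:

  H_0: rank C_0 − rank ∂_1 = 5 − 4 = 1, and the invariant factors of ∂_1 are all 1, so H_0 ≅ Z.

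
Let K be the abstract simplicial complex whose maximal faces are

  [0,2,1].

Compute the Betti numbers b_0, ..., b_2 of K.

b_0 = 1, b_1 = 0, b_2 = 0.

Take the total order 0 < 1 < 2 on the vertex set. Then K (dimension 2) consists of the simplices:

  0-simplices (3): [0], [1], [2]
  1-simplices (3): [0,1], [0,2], [1,2]
  2-simplices (1): [0,1,2]

Hence C_0 ≅ Z^3, C_1 ≅ Z^3, C_2 ≅ Z^1.

∂_1: C_1 → C_0 maps an edge to its endpoints' difference, ∂[p,q] = q − p. For instance
  ∂[1,2] = [2] − [1].
This gives a 3×3 integer matrix of rank 2; reducing to Smith normal form yields diagonal entries (1,1).

Boundary ∂_2: C_2 → C_1 sends each 2-simplex [p,q,r] to [q,r] − [p,r] + [p,q]. For instance
  ∂[0,1,2] = [1,2] − [0,2] + [0,1].
This gives a 3×1 integer matrix of rank 1; reducing to Smith normal form yields diagonal entries (1).

From H_k ≅ ker(∂_k) / im(∂_{k+1}) we obtain:

  H_0: rank C_0 − rank ∂_1 = 3 − 2 = 1, and the invariant factors of ∂_1 are all 1, so H_0 ≅ Z.
  H_1: rank ker ∂_1 − rank ∂_2 = (3 − 2) − 1 = 0, and the invariant factors of ∂_2 are all 1, so H_1 ≅ 0.
  H_2: rank ker ∂_2 − rank ∂_3 = (1 − 1) − 0 = 0, and there is no ∂_3, so H_2 ≅ 0.

As a check, the Euler characteristic is 3 − 3 + 1 = 1, which agrees with 1 − 0 + 0 = 1.

Hence the Betti numbers are b_0 = 1, b_1 = 0, b_2 = 0.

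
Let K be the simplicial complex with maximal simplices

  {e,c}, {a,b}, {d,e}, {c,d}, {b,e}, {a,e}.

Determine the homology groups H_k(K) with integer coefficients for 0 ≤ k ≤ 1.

H_0 ≅ Z,  H_1 ≅ Z^2.

Take the total order a < b < c < d < e on the vertex set. Then K (dimension 1) consists of the simplices:

  0-simplices (5): a, b, c, d, e
  1-simplices (6): ab, ae, be, cd, ce, de

giving chain groups C_0 ≅ Z^5, C_1 ≅ Z^6.

Boundary ∂_1: C_1 → C_0 is given by ∂[p,q] = [q] − [p]. For instance
  ∂cd = d − c.
As a 5×6 matrix over Z this has rank 4, with invariant factors (1,1,1,1).

Now H_k = ker ∂_k / im ∂_{k+1}, so:

  H_0: rank C_0 − rank ∂_1 = 5 − 4 = 1, and the invariant factors of ∂_1 are all 1, so H_0 ≅ Z.
  H_1: rank ker ∂_1 − rank ∂_2 = (6 − 4) − 0 = 2, and there is no ∂_2, so H_1 ≅ Z^2.

As a check, the Euler characteristic is 5 − 6 = -1, which agrees with 1 − 2 = -1.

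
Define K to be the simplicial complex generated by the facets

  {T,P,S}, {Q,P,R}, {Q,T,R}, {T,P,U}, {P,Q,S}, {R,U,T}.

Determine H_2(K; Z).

H_2 ≅ 0.

Fix the vertex order P < Q < R < S < T < U and write every simplex with vertices in increasing order. Then dim K = 2 and the simplices of K are:

  0-simplices (6): P, Q, R, S, T, U
  1-simplices (12): PQ, PR, PS, PT, PU, QR, QS, QT, RT, RU, ST, TU
  2-simplices (6): PQR, PQS, PST, PTU, QRT, RTU

so the chain groups are C_0 ≅ Z^6, C_1 ≅ Z^12, C_2 ≅ Z^6.

∂_1: C_1 → C_0 sends each edge [p,q] (with p < q) to q − p.
As a 6×12 matrix over Z this has rank 5, with invariant factors (1,1,1,1,1).

Boundary ∂_2: C_2 → C_1 maps a triangle to the signed sum of its edges. For instance
  ∂PTU = TU − PU + PT,
  ∂QRT = RT − QT + QR.
The resulting 12×6 matrix has rank 6, and its Smith normal form has invariant factors (1,1,1,1,1,1).

Computing H_k = (kernel of ∂_k) / (image of ∂_{k+1}):

  H_2: rank ker ∂_2 − rank ∂_3 = (6 − 6) − 0 = 0, and there is no ∂_3, so H_2 ≅ 0.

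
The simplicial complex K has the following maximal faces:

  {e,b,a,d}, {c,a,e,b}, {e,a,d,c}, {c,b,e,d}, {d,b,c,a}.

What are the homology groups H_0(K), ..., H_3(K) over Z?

Order the vertices as a < b < c < d < e. Listing each simplex with vertices in this order, K has dimension 3 with simplices:

  0-simplices (5): a, b, c, d, e
  1-simplices (10): ab, ac, ad, ae, bc, bd, be, cd, ce, de
  2-simplices (10): abc, abd, abe, acd, ace, ade, bcd, bce, bde, cde
  3-simplices (5): abcd, abce, abde, acde, bcde

Hence C_0 ≅ Z^5, C_1 ≅ Z^10, C_2 ≅ Z^10, C_3 ≅ Z^5.

∂_1: C_1 → C_0 maps an edge to its endpoints' difference, ∂[p,q] = q − p.
The resulting 5×10 matrix has rank 4, and its Smith normal form has invariant factors (1,1,1,1).

∂_2: C_2 → C_1 sends each 2-simplex [p,q,r] to [q,r] − [p,r] + [p,q]. For instance
  ∂ace = ce − ae + ac,
  ∂bce = ce − be + bc.
As a 10×10 matrix over Z this has rank 6, with invariant factors (1,1,1,1,1,1).

Boundary ∂_3: C_3 → C_2 sends each 3-simplex σ to the alternating sum Σ_i (−1)^i (σ with its i-th vertex removed). For instance
  ∂abde = bde − ade + abe − abd,
  ∂abce = bce − ace + abe − abc.
This gives a 10×5 integer matrix of rank 4; reducing to Smith normal form yields diagonal entries (1,1,1,1).

Computing H_k = (kernel of ∂_k) / (image of ∂_{k+1}):

  H_0: rank C_0 − rank ∂_1 = 5 − 4 = 1, and the invariant factors of ∂_1 are all 1, so H_0 ≅ Z.
  H_1: rank ker ∂_1 − rank ∂_2 = (10 − 4) − 6 = 0, and the invariant factors of ∂_2 are all 1, so H_1 ≅ 0.
  H_2: rank ker ∂_2 − rank ∂_3 = (10 − 6) − 4 = 0, and the invariant factors of ∂_3 are all 1, so H_2 ≅ 0.
  H_3: rank ker ∂_3 − rank ∂_4 = (5 − 4) − 0 = 1, and there is no ∂_4, so H_3 ≅ Z.

(K is a triangulation of the 3-sphere S^3.)

H_0 = Z,  H_1 = 0,  H_2 = 0,  H_3 = Z.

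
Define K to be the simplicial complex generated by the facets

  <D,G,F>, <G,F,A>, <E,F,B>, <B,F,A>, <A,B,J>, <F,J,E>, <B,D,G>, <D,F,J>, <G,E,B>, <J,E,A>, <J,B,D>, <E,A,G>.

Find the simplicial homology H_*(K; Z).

H_0 ≅ Z,  H_1 ≅ Z_2,  H_2 = 0.

Order the vertices as A < B < D < E < F < G < J. Listing each simplex with vertices in this order, K has dimension 2 with simplices:

  0-simplices (7): A, B, D, E, F, G, J
  1-simplices (18): AB, AE, AF, AG, AJ, BD, BE, BF, BG, BJ, DF, DG, DJ, EF, EG, EJ, FG, FJ
  2-simplices (12): ABF, ABJ, AEG, AEJ, AFG, BDG, BDJ, BEF, BEG, DFG, DFJ, EFJ

giving chain groups C_0 ≅ Z^7, C_1 ≅ Z^18, C_2 ≅ Z^12.

∂_1: C_1 → C_0 sends each edge [p,q] (with p < q) to q − p. For instance
  ∂FJ = J − F.
This gives a 7×18 integer matrix of rank 6; reducing to Smith normal form yields diagonal entries (1,1,1,1,1,1).

The boundary map ∂_2: C_2 → C_1 sends each 2-simplex [p,q,r] to [q,r] − [p,r] + [p,q]. For instance
  ∂BEG = EG − BG + BE,
  ∂AFG = FG − AG + AF.
The 18×12 boundary matrix has rank 12 and Smith normal form diag(1,1,1,1,1,1,1,1,1,1,1,2).

Now H_k = ker ∂_k / im ∂_{k+1}, so:

  H_0: rank C_0 − rank ∂_1 = 7 − 6 = 1, and the invariant factors of ∂_1 are all 1, so H_0 = Z.
  H_1: rank ker ∂_1 − rank ∂_2 = (18 − 6) − 12 = 0, and ∂_2 has invariant factor 2 > 1, so H_1 = Z_2.
  H_2: rank ker ∂_2 − rank ∂_3 = (12 − 12) − 0 = 0, and there is no ∂_3, so H_2 = 0.

(K is a triangulation of the real projective plane RP^2.)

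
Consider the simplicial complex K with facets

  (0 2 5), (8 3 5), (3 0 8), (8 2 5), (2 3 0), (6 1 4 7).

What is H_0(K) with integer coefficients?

Fix the vertex order 0 < 1 < 2 < 3 < 4 < 5 < 6 < 7 < 8 and write every simplex with vertices in increasing order. Then dim K = 3 and the simplices of K are:

  0-simplices (9): [0], [1], [2], [3], [4], [5], [6], [7], [8]
  1-simplices (16): [0,2], [0,3], [0,5], [0,8], [1,4], [1,6], [1,7], [2,3], [2,5], [2,8], [3,5], [3,8], [4,6], [4,7], [5,8], [6,7]
  2-simplices (9): [0,2,3], [0,2,5], [0,3,8], [1,4,6], [1,4,7], [1,6,7], [2,5,8], [3,5,8], [4,6,7]
  3-simplices (1): [1,4,6,7]

Hence C_0 ≅ Z^9, C_1 ≅ Z^16, C_2 ≅ Z^9, C_3 ≅ Z^1.

The boundary map ∂_1: C_1 → C_0 sends each edge [p,q] (with p < q) to q − p. For instance
  ∂[0,5] = [5] − [0].
The 9×16 boundary matrix has rank 7 and Smith normal form diag(1,1,1,1,1,1,1).

The boundary map ∂_2: C_2 → C_1 sends each 2-simplex [p,q,r] to [q,r] − [p,r] + [p,q]. For instance
  ∂[0,2,3] = [2,3] − [0,3] + [0,2],
  ∂[1,4,6] = [4,6] − [1,6] + [1,4].
As a 16×9 matrix over Z this has rank 8, with invariant factors (1,1,1,1,1,1,1,1).

∂_3: C_3 → C_2 sends each 3-simplex σ to the alternating sum Σ_i (−1)^i (σ with its i-th vertex removed). For instance
  ∂[1,4,6,7] = [4,6,7] − [1,6,7] + [1,4,7] − [1,4,6].
As a 9×1 matrix over Z this has rank 1, with invariant factors (1).

Computing H_k = (kernel of ∂_k) / (image of ∂_{k+1}):

  H_0: rank C_0 − rank ∂_1 = 9 − 7 = 2, and the invariant factors of ∂_1 are all 1, so H_0 ≅ Z^2.

(K is a triangulation of the disjoint union of the Möbius band and the 3-simplex.)

H_0 = Z^2.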